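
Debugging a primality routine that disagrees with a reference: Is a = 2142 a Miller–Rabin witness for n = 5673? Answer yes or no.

n − 1 = 5672 = 2^3 · 709, so s = 3 and d = 709.
x_0 = 2142^709 mod 5673 = 3174.
x_0 is neither 1 nor 5672, so continue squaring.
x_1 = 3174^2 mod 5673 = 4701.
x_2 = 4701^2 mod 5673 = 3066.
Reached i = s−1 = 2 without hitting −1: 2142 is a Miller–Rabin witness and 5673 is composite.

yes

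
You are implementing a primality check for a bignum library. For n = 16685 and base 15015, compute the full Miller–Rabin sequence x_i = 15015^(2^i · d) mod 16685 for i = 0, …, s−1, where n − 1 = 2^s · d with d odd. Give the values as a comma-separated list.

n − 1 = 16684 = 2^2 · 4171, so s = 2 and d = 4171.
x_0 = 15015^4171 mod 16685 = 14365.
x_1 = 14365^2 mod 16685 = 9830.

14365, 9830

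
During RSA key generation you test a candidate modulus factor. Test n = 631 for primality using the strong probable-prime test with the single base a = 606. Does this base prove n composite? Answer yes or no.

n − 1 = 630 = 2^1 · 315, so s = 1 and d = 315.
x_0 = 606^315 mod 631 = 630.
x_0 = 630 ≡ −1, so 606 is not a witness.

no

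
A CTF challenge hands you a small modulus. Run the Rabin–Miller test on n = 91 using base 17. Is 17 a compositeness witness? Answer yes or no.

no

n − 1 = 90 = 2^1 · 45, so s = 1 and d = 45.
x_0 = 17^45 mod 91 = 90.
x_0 = 90 ≡ −1, so 17 is not a witness.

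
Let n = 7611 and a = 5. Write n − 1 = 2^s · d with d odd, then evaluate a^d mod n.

n − 1 = 7610 = 2^1 · 3805, so s = 1 and d = 3805.
5^3805 mod 7611 = 1052.

1052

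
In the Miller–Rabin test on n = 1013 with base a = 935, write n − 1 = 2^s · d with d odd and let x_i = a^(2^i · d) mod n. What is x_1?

n − 1 = 1012 = 2^2 · 253, so s = 2 and d = 253.
By repeated squaring, 935^253 ≡ 1 (mod 1013).
x_0 = 1.
x_1 = 1^2 mod 1013 = 1.

1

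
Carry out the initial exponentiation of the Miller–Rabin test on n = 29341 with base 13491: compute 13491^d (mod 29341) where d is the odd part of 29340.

23230

n − 1 = 29340 = 2^2 · 7335, so s = 2 and d = 7335.
By repeated squaring, 13491^7335 ≡ 23230 (mod 29341).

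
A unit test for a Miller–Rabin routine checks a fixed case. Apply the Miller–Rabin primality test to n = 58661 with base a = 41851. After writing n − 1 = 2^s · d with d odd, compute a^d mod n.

n − 1 = 58660 = 2^2 · 14665, so s = 2 and d = 14665.
Repeated squaring mod 58661: 41851^1 ≡ 41851, 41851^2 ≡ 6063, 41851^4 ≡ 38183, 41851^8 ≡ 39656, 41851^16 ≡ 14248, 41851^32 ≡ 38444, 41851^64 ≡ 35902, 41851^128 ≡ 54112, 41851^256 ≡ 44729, 41851^512 ≡ 50036, 41851^1024 ≡ 8477, 41851^2048 ≡ 58465, 41851^4096 ≡ 38416, 41851^8192 ≡ 54279.
14665 = 8192 + 4096 + 2048 + 256 + 64 + 8 + 1, so 41851^14665 ≡ 54279·38416·58465·44729·35902·39656·41851 ≡ 28725 (mod 58661).

28725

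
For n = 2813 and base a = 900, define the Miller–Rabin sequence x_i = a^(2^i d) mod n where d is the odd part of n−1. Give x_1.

1973

n − 1 = 2812 = 2^2 · 703, so s = 2 and d = 703.
x_0 = 900^703 mod 2813 = 697.
x_1 = 697^2 mod 2813 = 1973.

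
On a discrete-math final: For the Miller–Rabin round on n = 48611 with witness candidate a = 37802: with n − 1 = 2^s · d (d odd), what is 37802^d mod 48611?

n − 1 = 48610 = 2^1 · 24305, so s = 1 and d = 24305.
By repeated squaring, 37802^24305 ≡ 48610 (mod 48611).

48610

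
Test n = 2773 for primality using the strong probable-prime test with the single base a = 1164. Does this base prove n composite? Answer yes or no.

n − 1 = 2772 = 2^2 · 693, so s = 2 and d = 693.
x_0 = 1164^693 mod 2773 = 2570.
x_0 is neither 1 nor 2772, so continue squaring.
x_1 = 2570^2 mod 2773 = 2387.
Reached i = s−1 = 1 without hitting −1: 1164 is a Miller–Rabin witness and 2773 is composite.

yes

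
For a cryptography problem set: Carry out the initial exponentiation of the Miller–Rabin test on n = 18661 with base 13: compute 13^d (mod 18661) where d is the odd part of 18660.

n − 1 = 18660 = 2^2 · 4665, so s = 2 and d = 4665.
By repeated squaring, 13^4665 ≡ 3224 (mod 18661).

3224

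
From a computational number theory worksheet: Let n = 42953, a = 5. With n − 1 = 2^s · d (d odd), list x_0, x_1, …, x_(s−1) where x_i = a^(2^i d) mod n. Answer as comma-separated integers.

n − 1 = 42952 = 2^3 · 5369, so s = 3 and d = 5369.
x_0 = 5^5369 mod 42953 = 35949.
x_1 = 35949^2 mod 42953 = 3690.
x_2 = 3690^2 mod 42953 = 42952.

35949, 3690, 42952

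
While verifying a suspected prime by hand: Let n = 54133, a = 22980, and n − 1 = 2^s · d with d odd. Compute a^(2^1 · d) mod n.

n − 1 = 54132 = 2^2 · 13533, so s = 2 and d = 13533.
By repeated squaring, 22980^13533 ≡ 21719 (mod 54133).
x_0 = 21719.
x_1 = 21719^2 mod 54133 = 54132.

54132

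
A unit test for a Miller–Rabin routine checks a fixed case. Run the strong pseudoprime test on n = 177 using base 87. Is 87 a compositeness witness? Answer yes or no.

n − 1 = 176 = 2^4 · 11, so s = 4 and d = 11.
By repeated squaring, 87^11 ≡ 144 (mod 177).
x_0 = 87^11 mod 177 = 144.
x_0 is neither 1 nor 176, so continue squaring.
x_1 = 144^2 mod 177 = 27.
x_2 = 27^2 mod 177 = 21.
x_3 = 21^2 mod 177 = 87.
Reached i = s−1 = 3 without hitting −1: 87 is a Miller–Rabin witness and 177 is composite.

yes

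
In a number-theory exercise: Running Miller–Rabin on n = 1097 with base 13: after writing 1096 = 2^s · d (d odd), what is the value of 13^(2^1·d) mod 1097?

n − 1 = 1096 = 2^3 · 137, so s = 3 and d = 137.
x_0 = 13^137 mod 1097 = 79.
x_1 = 79^2 mod 1097 = 756.

756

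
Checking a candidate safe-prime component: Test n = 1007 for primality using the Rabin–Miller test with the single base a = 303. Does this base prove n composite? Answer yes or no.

yes

n − 1 = 1006 = 2^1 · 503, so s = 1 and d = 503.
x_0 = 303^503 mod 1007 = 37.
x_0 ∉ {1, 1006} and s = 1, so 303 is a Miller–Rabin witness and 1007 is composite.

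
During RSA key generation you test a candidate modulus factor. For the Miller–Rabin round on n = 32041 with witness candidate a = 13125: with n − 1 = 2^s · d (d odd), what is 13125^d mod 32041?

n − 1 = 32040 = 2^3 · 4005, so s = 3 and d = 4005.
13125^4005 mod 32041 = 7517.

7517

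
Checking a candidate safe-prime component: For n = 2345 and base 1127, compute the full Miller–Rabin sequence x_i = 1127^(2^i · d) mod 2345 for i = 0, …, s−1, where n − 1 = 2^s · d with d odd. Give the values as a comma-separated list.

2142, 1344, 686

n − 1 = 2344 = 2^3 · 293, so s = 3 and d = 293.
x_0 = 1127^293 mod 2345 = 2142.
x_1 = 2142^2 mod 2345 = 1344.
x_2 = 1344^2 mod 2345 = 686.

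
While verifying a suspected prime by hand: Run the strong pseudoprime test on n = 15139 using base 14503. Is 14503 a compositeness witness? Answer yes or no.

n − 1 = 15138 = 2^1 · 7569, so s = 1 and d = 7569.
By repeated squaring, 14503^7569 ≡ 15138 (mod 15139).
x_0 = 14503^7569 mod 15139 = 15138.
x_0 = 15138 ≡ −1, so 14503 is not a witness.

no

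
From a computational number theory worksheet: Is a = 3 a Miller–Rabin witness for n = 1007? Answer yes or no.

n − 1 = 1006 = 2^1 · 503, so s = 1 and d = 503.
Repeated squaring mod 1007: 3^1 ≡ 3, 3^2 ≡ 9, 3^4 ≡ 81, 3^8 ≡ 519, 3^16 ≡ 492, 3^32 ≡ 384, 3^64 ≡ 434, 3^128 ≡ 47, 3^256 ≡ 195.
503 = 256 + 128 + 64 + 32 + 16 + 4 + 2 + 1, so 3^503 ≡ 195·47·434·384·492·81·9·3 ≡ 298 (mod 1007).
x_0 = 3^503 mod 1007 = 298.
x_0 ∉ {1, 1006} and s = 1, so 3 is a Miller–Rabin witness and 1007 is composite.

yes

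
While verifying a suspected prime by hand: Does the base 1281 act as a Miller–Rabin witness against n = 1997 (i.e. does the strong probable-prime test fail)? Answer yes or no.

n − 1 = 1996 = 2^2 · 499, so s = 2 and d = 499.
Repeated squaring mod 1997: 1281^1 ≡ 1281, 1281^2 ≡ 1424, 1281^4 ≡ 821, 1281^8 ≡ 1052, 1281^16 ≡ 366, 1281^32 ≡ 157, 1281^64 ≡ 685, 1281^128 ≡ 1927, 1281^256 ≡ 906.
499 = 256 + 128 + 64 + 32 + 16 + 2 + 1, so 1281^499 ≡ 906·1927·685·157·366·1424·1281 ≡ 412 (mod 1997).
x_0 = 1281^499 mod 1997 = 412.
x_0 is neither 1 nor 1996, so continue squaring.
x_1 = 412^2 mod 1997 = 1996.
x_1 ≡ −1, so 1281 is not a witness.

no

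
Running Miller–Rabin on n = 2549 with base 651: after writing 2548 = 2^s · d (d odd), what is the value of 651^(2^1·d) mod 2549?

n − 1 = 2548 = 2^2 · 637, so s = 2 and d = 637.
x_0 = 651^637 mod 2549 = 2192.
x_1 = 2192^2 mod 2549 = 2548.

2548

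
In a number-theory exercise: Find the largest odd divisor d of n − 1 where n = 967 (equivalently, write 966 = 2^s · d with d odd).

Halving: 966 → 483; 483 is odd.
So 966 = 2^1 · 483.

483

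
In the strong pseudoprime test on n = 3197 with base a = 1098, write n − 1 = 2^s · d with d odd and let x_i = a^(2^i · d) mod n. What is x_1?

1573

n − 1 = 3196 = 2^2 · 799, so s = 2 and d = 799.
x_0 = 1098^799 mod 3197 = 1285.
x_1 = 1285^2 mod 3197 = 1573.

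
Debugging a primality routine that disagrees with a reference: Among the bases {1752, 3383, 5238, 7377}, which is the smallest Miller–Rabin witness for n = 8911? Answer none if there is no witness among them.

5238

n − 1 = 8910 = 2^1 · 4455, so s = 1 and d = 4455.
Base 1752: x_0 = 1752^4455 mod 8911 = 1. x_0 = 1, so 1752 is not a witness.
Base 3383: x_0 = 3383^4455 mod 8911 = 1. x_0 = 1, so 3383 is not a witness.
Base 5238: x_0 = 5238^4455 mod 8911 = 6364. x_0 ∉ {1, 8910} and s = 1, so 5238 is a Miller–Rabin witness and 8911 is composite.
Base 7377: x_0 = 7377^4455 mod 8911 = 2813. x_0 ∉ {1, 8910} and s = 1, so 7377 is a Miller–Rabin witness and 8911 is composite.
The smallest witness among the given bases is 5238.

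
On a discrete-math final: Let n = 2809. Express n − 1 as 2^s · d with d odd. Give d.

Halving: 2808 → 1404 → 702 → 351; 351 is odd.
So 2808 = 2^3 · 351.

351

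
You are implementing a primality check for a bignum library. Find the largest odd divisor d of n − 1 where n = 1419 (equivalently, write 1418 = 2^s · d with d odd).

709

Halving: 1418 → 709; 709 is odd.
So 1418 = 2^1 · 709.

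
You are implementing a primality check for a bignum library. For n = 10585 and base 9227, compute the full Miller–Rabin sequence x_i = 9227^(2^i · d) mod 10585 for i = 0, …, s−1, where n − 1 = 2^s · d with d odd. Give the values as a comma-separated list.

n − 1 = 10584 = 2^3 · 1323, so s = 3 and d = 1323.
x_0 = 9227^1323 mod 10585 = 2638.
x_1 = 2638^2 mod 10585 = 4699.
x_2 = 4699^2 mod 10585 = 291.

2638, 4699, 291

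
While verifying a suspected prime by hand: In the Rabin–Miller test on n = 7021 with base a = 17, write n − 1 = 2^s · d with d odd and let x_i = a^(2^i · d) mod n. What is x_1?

6035

n − 1 = 7020 = 2^2 · 1755, so s = 2 and d = 1755.
x_0 = 17^1755 mod 7021 = 6341.
x_1 = 6341^2 mod 7021 = 6035.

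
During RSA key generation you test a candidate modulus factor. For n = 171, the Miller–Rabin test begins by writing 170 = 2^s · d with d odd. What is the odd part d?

Halving: 170 → 85; 85 is odd.
So 170 = 2^1 · 85.

85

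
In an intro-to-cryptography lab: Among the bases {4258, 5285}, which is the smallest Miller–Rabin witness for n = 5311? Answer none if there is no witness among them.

n − 1 = 5310 = 2^1 · 2655, so s = 1 and d = 2655.
Base 4258: x_0 = 4258^2655 mod 5311 = 380. x_0 ∉ {1, 5310} and s = 1, so 4258 is a Miller–Rabin witness and 5311 is composite.
Base 5285: x_0 = 5285^2655 mod 5311 = 1155. x_0 ∉ {1, 5310} and s = 1, so 5285 is a Miller–Rabin witness and 5311 is composite.
The smallest witness among the given bases is 4258.

4258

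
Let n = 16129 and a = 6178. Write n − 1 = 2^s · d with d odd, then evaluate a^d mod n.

2795

n − 1 = 16128 = 2^8 · 63, so s = 8 and d = 63.
6178^63 mod 16129 = 2795.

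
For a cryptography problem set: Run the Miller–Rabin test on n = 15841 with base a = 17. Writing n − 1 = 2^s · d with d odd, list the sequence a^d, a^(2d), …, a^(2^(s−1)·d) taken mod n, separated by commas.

n − 1 = 15840 = 2^5 · 495, so s = 5 and d = 495.
x_0 = 17^495 mod 15841 = 10198.
x_1 = 10198^2 mod 15841 = 3039.
x_2 = 3039^2 mod 15841 = 218.
x_3 = 218^2 mod 15841 = 1.
x_4 = 1^2 mod 15841 = 1.

10198, 3039, 218, 1, 1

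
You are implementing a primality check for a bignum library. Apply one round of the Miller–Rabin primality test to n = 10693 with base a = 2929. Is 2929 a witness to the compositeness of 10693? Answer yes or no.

n − 1 = 10692 = 2^2 · 2673, so s = 2 and d = 2673.
x_0 = 2929^2673 mod 10693 = 9219.
x_0 is neither 1 nor 10692, so continue squaring.
x_1 = 9219^2 mod 10693 = 1997.
Reached i = s−1 = 1 without hitting −1: 2929 is a Miller–Rabin witness and 10693 is composite.

yes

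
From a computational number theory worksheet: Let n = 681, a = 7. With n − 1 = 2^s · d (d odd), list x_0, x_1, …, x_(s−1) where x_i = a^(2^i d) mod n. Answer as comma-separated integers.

382, 190, 7

n − 1 = 680 = 2^3 · 85, so s = 3 and d = 85.
x_0 = 7^85 mod 681 = 382.
x_1 = 382^2 mod 681 = 190.
x_2 = 190^2 mod 681 = 7.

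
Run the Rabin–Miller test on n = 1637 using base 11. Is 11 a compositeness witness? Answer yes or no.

n − 1 = 1636 = 2^2 · 409, so s = 2 and d = 409.
x_0 = 11^409 mod 1637 = 1.
x_0 = 1, so 11 is not a witness.

no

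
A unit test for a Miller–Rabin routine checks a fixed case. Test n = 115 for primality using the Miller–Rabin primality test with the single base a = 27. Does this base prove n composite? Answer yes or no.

yes

n − 1 = 114 = 2^1 · 57, so s = 1 and d = 57.
x_0 = 27^57 mod 115 = 62.
x_0 ∉ {1, 114} and s = 1, so 27 is a Miller–Rabin witness and 115 is composite.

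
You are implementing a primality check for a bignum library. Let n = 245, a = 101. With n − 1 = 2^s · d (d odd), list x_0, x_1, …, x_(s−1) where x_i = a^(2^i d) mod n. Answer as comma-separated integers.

n − 1 = 244 = 2^2 · 61, so s = 2 and d = 61.
x_0 = 101^61 mod 245 = 136.
x_1 = 136^2 mod 245 = 121.

136, 121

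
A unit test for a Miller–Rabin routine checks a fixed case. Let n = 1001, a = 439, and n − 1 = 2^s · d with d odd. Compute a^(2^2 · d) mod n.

529

n − 1 = 1000 = 2^3 · 125, so s = 3 and d = 125.
x_0 = 439^125 mod 1001 = 472.
x_1 = 472^2 mod 1001 = 562.
x_2 = 562^2 mod 1001 = 529.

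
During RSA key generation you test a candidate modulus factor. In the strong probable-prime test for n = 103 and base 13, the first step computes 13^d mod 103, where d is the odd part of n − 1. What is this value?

n − 1 = 102 = 2^1 · 51, so s = 1 and d = 51.
13^51 mod 103 = 1.

1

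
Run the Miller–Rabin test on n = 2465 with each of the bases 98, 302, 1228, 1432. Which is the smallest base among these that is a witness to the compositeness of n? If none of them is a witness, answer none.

n − 1 = 2464 = 2^5 · 77, so s = 5 and d = 77.
Base 98: x_0 = 98^77 mod 2465 = 2308. x_0 is neither 1 nor 2464, so continue squaring. x_1 = 2308^2 mod 2465 = 2464. x_1 ≡ −1, so 98 is not a witness.
Base 302: x_0 = 302^77 mod 2465 = 302. x_0 is neither 1 nor 2464, so continue squaring. x_1 = 302^2 mod 2465 = 2464. x_1 ≡ −1, so 302 is not a witness.
Base 1228: x_0 = 1228^77 mod 2465 = 1143. x_0 is neither 1 nor 2464, so continue squaring. x_1 = 1143^2 mod 2465 = 2464. x_1 ≡ −1, so 1228 is not a witness.
Base 1432: x_0 = 1432^77 mod 2465 = 1177. x_0 is neither 1 nor 2464, so continue squaring. x_1 = 1177^2 mod 2465 = 2464. x_1 ≡ −1, so 1432 is not a witness.
No listed base is a witness for 2465.

none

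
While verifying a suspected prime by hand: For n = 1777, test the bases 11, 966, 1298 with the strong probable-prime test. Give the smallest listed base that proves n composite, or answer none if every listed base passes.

n − 1 = 1776 = 2^4 · 111, so s = 4 and d = 111.
Base 11: x_0 = 11^111 mod 1777 = 912. x_0 is neither 1 nor 1776, so continue squaring. x_1 = 912^2 mod 1777 = 108. x_2 = 108^2 mod 1777 = 1002. x_3 = 1002^2 mod 1777 = 1776. x_3 ≡ −1, so 11 is not a witness.
Base 966: x_0 = 966^111 mod 1777 = 1016. x_0 is neither 1 nor 1776, so continue squaring. x_1 = 1016^2 mod 1777 = 1596. x_2 = 1596^2 mod 1777 = 775. x_3 = 775^2 mod 1777 = 1776. x_3 ≡ −1, so 966 is not a witness.
Base 1298: x_0 = 1298^111 mod 1777 = 865. x_0 is neither 1 nor 1776, so continue squaring. x_1 = 865^2 mod 1777 = 108. x_2 = 108^2 mod 1777 = 1002. x_3 = 1002^2 mod 1777 = 1776. x_3 ≡ −1, so 1298 is not a witness.
No listed base is a witness for 1777.

none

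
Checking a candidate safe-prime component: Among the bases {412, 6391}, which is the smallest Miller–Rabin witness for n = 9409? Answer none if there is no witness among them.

n − 1 = 9408 = 2^6 · 147, so s = 6 and d = 147.
Base 412: x_0 = 412^147 mod 9409 = 6840. x_0 is neither 1 nor 9408, so continue squaring. x_1 = 6840^2 mod 9409 = 4052. x_2 = 4052^2 mod 9409 = 9408. x_2 ≡ −1, so 412 is not a witness.
Base 6391: x_0 = 6391^147 mod 9409 = 7981. x_0 is neither 1 nor 9408, so continue squaring. x_1 = 7981^2 mod 9409 = 6840. x_2 = 6840^2 mod 9409 = 4052. x_3 = 4052^2 mod 9409 = 9408. x_3 ≡ −1, so 6391 is not a witness.
No listed base is a witness for 9409.

none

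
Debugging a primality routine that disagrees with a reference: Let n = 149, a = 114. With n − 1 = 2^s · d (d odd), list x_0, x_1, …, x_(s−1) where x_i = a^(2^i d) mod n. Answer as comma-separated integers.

1, 1

n − 1 = 148 = 2^2 · 37, so s = 2 and d = 37.
x_0 = 114^37 mod 149 = 1.
x_1 = 1^2 mod 149 = 1.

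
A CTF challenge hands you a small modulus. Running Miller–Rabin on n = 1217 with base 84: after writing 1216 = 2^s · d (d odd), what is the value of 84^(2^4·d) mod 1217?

n − 1 = 1216 = 2^6 · 19, so s = 6 and d = 19.
x_0 = 84^19 mod 1217 = 677.
x_1 = 677^2 mod 1217 = 737.
x_2 = 737^2 mod 1217 = 387.
x_3 = 387^2 mod 1217 = 78.
x_4 = 78^2 mod 1217 = 1216.

1216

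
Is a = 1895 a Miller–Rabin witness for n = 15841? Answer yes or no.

n − 1 = 15840 = 2^5 · 495, so s = 5 and d = 495.
x_0 = 1895^495 mod 15841 = 776.
x_0 is neither 1 nor 15840, so continue squaring.
x_1 = 776^2 mod 15841 = 218.
x_2 = 218^2 mod 15841 = 1.
x_2 = 1 but x_1 ≠ ±1, a nontrivial square root of 1 — 1895 is a witness and 15841 is composite.

yes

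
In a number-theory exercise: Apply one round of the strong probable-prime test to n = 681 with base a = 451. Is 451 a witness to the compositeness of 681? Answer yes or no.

yes

n − 1 = 680 = 2^3 · 85, so s = 3 and d = 85.
By repeated squaring, 451^85 ≡ 379 (mod 681).
x_0 = 451^85 mod 681 = 379.
x_0 is neither 1 nor 680, so continue squaring.
x_1 = 379^2 mod 681 = 631.
x_2 = 631^2 mod 681 = 457.
Reached i = s−1 = 2 without hitting −1: 451 is a Miller–Rabin witness and 681 is composite.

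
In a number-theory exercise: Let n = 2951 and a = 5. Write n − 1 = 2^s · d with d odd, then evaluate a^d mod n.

1854

n − 1 = 2950 = 2^1 · 1475, so s = 1 and d = 1475.
5^1475 mod 2951 = 1854.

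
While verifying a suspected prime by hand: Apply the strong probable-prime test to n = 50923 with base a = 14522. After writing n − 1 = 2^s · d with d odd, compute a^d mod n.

1

n − 1 = 50922 = 2^1 · 25461, so s = 1 and d = 25461.
14522^25461 mod 50923 = 1.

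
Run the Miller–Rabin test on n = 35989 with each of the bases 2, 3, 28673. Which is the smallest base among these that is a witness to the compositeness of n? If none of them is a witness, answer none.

n − 1 = 35988 = 2^2 · 8997, so s = 2 and d = 8997.
Base 2: x_0 = 2^8997 mod 35989 = 35834. x_0 is neither 1 nor 35988, so continue squaring. x_1 = 35834^2 mod 35989 = 24025. Reached i = s−1 = 1 without hitting −1: 2 is a Miller–Rabin witness and 35989 is composite.
Base 3: x_0 = 3^8997 mod 35989 = 17566. x_0 is neither 1 nor 35988, so continue squaring. x_1 = 17566^2 mod 35989 = 30659. Reached i = s−1 = 1 without hitting −1: 3 is a Miller–Rabin witness and 35989 is composite.
Base 28673: x_0 = 28673^8997 mod 35989 = 9207. x_0 is neither 1 nor 35988, so continue squaring. x_1 = 9207^2 mod 35989 = 14754. Reached i = s−1 = 1 without hitting −1: 28673 is a Miller–Rabin witness and 35989 is composite.
The smallest witness among the given bases is 2.

2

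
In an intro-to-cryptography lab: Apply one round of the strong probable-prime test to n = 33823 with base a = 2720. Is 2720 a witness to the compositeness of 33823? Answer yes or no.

yes

n − 1 = 33822 = 2^1 · 16911, so s = 1 and d = 16911.
Repeated squaring mod 33823: 2720^1 ≡ 2720, 2720^2 ≡ 24986, 2720^4 ≡ 29085, 2720^8 ≡ 23995, 2720^16 ≡ 24919, 2720^32 ≡ 104, 2720^64 ≡ 10816, 2720^128 ≡ 25922, 2720^256 ≡ 22366, 2720^512 ≡ 29609, 2720^1024 ≡ 721, 2720^2048 ≡ 12496, 2720^4096 ≡ 23048, 2720^8192 ≡ 20089, 2720^16384 ≡ 25708.
16911 = 16384 + 512 + 8 + 4 + 2 + 1, so 2720^16911 ≡ 25708·29609·23995·29085·24986·2720 ≡ 7537 (mod 33823).
x_0 = 2720^16911 mod 33823 = 7537.
x_0 ∉ {1, 33822} and s = 1, so 2720 is a Miller–Rabin witness and 33823 is composite.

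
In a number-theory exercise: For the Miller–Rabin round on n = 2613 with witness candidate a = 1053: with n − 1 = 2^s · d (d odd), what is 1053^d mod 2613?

1989

n − 1 = 2612 = 2^2 · 653, so s = 2 and d = 653.
Repeated squaring mod 2613: 1053^1 ≡ 1053, 1053^2 ≡ 897, 1053^4 ≡ 2418, 1053^8 ≡ 1443, 1053^16 ≡ 2301, 1053^32 ≡ 663, 1053^64 ≡ 585, 1053^128 ≡ 2535, 1053^256 ≡ 858, 1053^512 ≡ 1911.
653 = 512 + 128 + 8 + 4 + 1, so 1053^653 ≡ 1911·2535·1443·2418·1053 ≡ 1989 (mod 2613).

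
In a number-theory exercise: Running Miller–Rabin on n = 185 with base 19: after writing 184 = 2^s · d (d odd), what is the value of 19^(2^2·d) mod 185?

46

n − 1 = 184 = 2^3 · 23, so s = 3 and d = 23.
Repeated squaring mod 185: 19^1 ≡ 19, 19^2 ≡ 176, 19^4 ≡ 81, 19^8 ≡ 86, 19^16 ≡ 181.
23 = 16 + 4 + 2 + 1, so 19^23 ≡ 181·81·176·19 ≡ 89 (mod 185).
x_0 = 89.
x_1 = 89^2 mod 185 = 151.
x_2 = 151^2 mod 185 = 46.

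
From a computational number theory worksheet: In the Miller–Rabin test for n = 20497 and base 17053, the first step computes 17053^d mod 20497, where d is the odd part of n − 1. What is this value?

n − 1 = 20496 = 2^4 · 1281, so s = 4 and d = 1281.
17053^1281 mod 20497 = 9449.

9449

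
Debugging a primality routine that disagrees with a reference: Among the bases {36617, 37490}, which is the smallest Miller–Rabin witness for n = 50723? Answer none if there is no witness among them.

n − 1 = 50722 = 2^1 · 25361, so s = 1 and d = 25361.
Base 36617: x_0 = 36617^25361 mod 50723 = 50722. x_0 = 50722 ≡ −1, so 36617 is not a witness.
Base 37490: x_0 = 37490^25361 mod 50723 = 50722. x_0 = 50722 ≡ −1, so 37490 is not a witness.
No listed base is a witness for 50723.

none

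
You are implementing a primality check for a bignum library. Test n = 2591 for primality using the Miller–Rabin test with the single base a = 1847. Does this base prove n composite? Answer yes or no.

n − 1 = 2590 = 2^1 · 1295, so s = 1 and d = 1295.
x_0 = 1847^1295 mod 2591 = 1.
x_0 = 1, so 1847 is not a witness.

no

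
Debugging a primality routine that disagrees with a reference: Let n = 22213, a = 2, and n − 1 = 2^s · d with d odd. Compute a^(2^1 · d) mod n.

11787

n − 1 = 22212 = 2^2 · 5553, so s = 2 and d = 5553.
Repeated squaring mod 22213: 2^1 ≡ 2, 2^2 ≡ 4, 2^4 ≡ 16, 2^8 ≡ 256, 2^16 ≡ 21110, 2^32 ≡ 17107, 2^64 ≡ 15387, 2^128 ≡ 13615, 2^256 ≡ 740, 2^512 ≡ 14488, 2^1024 ≡ 11507, 2^2048 ≡ 21569, 2^4096 ≡ 14902.
5553 = 4096 + 1024 + 256 + 128 + 32 + 16 + 1, so 2^5553 ≡ 14902·11507·740·13615·17107·21110·2 ≡ 19955 (mod 22213).
x_0 = 19955.
x_1 = 19955^2 mod 22213 = 11787.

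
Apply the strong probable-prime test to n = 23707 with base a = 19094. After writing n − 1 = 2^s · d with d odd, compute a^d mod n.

n − 1 = 23706 = 2^1 · 11853, so s = 1 and d = 11853.
19094^11853 mod 23707 = 15754.

15754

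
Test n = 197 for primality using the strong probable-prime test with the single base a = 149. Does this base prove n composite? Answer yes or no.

n − 1 = 196 = 2^2 · 49, so s = 2 and d = 49.
By repeated squaring, 149^49 ≡ 14 (mod 197).
x_0 = 149^49 mod 197 = 14.
x_0 is neither 1 nor 196, so continue squaring.
x_1 = 14^2 mod 197 = 196.
x_1 ≡ −1, so 149 is not a witness.

no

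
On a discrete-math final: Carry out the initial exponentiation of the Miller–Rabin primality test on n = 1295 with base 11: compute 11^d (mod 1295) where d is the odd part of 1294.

n − 1 = 1294 = 2^1 · 647, so s = 1 and d = 647.
11^647 mod 1295 = 471.

471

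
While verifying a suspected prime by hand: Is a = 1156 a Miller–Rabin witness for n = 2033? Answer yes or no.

yes

n − 1 = 2032 = 2^4 · 127, so s = 4 and d = 127.
x_0 = 1156^127 mod 2033 = 453.
x_0 is neither 1 nor 2032, so continue squaring.
x_1 = 453^2 mod 2033 = 1909.
x_2 = 1909^2 mod 2033 = 1145.
x_3 = 1145^2 mod 2033 = 1773.
Reached i = s−1 = 3 without hitting −1: 1156 is a Miller–Rabin witness and 2033 is composite.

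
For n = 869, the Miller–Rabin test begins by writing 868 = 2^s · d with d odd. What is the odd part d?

Halving: 868 → 434 → 217; 217 is odd.
So 868 = 2^2 · 217.

217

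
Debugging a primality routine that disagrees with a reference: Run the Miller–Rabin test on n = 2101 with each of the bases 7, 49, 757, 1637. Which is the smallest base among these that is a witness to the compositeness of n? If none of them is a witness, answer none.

n − 1 = 2100 = 2^2 · 525, so s = 2 and d = 525.
Base 7: x_0 = 7^525 mod 2101 = 2100. x_0 = 2100 ≡ −1, so 7 is not a witness.
Base 49: x_0 = 49^525 mod 2101 = 1. x_0 = 1, so 49 is not a witness.
Base 757: x_0 = 757^525 mod 2101 = 1. x_0 = 1, so 757 is not a witness.
Base 1637: x_0 = 1637^525 mod 2101 = 1. x_0 = 1, so 1637 is not a witness.
No listed base is a witness for 2101.

none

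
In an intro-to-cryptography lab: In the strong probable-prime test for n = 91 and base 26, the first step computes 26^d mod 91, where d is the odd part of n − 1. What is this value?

13

n − 1 = 90 = 2^1 · 45, so s = 1 and d = 45.
26^45 mod 91 = 13.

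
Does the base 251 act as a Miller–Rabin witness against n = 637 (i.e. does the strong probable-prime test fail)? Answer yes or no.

n − 1 = 636 = 2^2 · 159, so s = 2 and d = 159.
x_0 = 251^159 mod 637 = 181.
x_0 is neither 1 nor 636, so continue squaring.
x_1 = 181^2 mod 637 = 274.
Reached i = s−1 = 1 without hitting −1: 251 is a Miller–Rabin witness and 637 is composite.

yes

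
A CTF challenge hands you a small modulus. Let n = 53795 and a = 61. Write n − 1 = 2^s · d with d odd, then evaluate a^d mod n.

n − 1 = 53794 = 2^1 · 26897, so s = 1 and d = 26897.
Repeated squaring mod 53795: 61^1 ≡ 61, 61^2 ≡ 3721, 61^4 ≡ 20526, 61^8 ≡ 48031, 61^16 ≡ 32181, 61^32 ≡ 9216, 61^64 ≡ 46146, 61^128 ≡ 32036, 61^256 ≡ 4286, 61^512 ≡ 25701, 61^1024 ≡ 46391, 61^2048 ≡ 2111, 61^4096 ≡ 45131, 61^8192 ≡ 20871, 61^16384 ≡ 20526.
26897 = 16384 + 8192 + 2048 + 256 + 16 + 1, so 61^26897 ≡ 20526·20871·2111·4286·32181·61 ≡ 52811 (mod 53795).

52811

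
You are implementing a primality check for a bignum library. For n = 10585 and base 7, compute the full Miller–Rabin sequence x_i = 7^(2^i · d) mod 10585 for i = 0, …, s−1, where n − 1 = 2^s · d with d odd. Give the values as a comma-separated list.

n − 1 = 10584 = 2^3 · 1323, so s = 3 and d = 1323.
x_0 = 7^1323 mod 10585 = 5453.
x_1 = 5453^2 mod 10585 = 1944.
x_2 = 1944^2 mod 10585 = 291.

5453, 1944, 291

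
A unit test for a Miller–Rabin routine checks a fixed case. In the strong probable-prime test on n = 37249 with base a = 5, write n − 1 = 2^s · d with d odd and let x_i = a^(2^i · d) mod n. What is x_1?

9063

n − 1 = 37248 = 2^7 · 291, so s = 7 and d = 291.
x_0 = 5^291 mod 37249 = 9139.
x_1 = 9139^2 mod 37249 = 9063.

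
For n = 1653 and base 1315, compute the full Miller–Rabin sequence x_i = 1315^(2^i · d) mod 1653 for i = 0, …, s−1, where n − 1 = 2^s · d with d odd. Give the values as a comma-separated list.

n − 1 = 1652 = 2^2 · 413, so s = 2 and d = 413.
x_0 = 1315^413 mod 1653 = 157.
x_1 = 157^2 mod 1653 = 1507.

157, 1507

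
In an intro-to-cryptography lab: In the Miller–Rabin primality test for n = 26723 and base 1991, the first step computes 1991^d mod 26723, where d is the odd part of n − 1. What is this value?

26722

n − 1 = 26722 = 2^1 · 13361, so s = 1 and d = 13361.
Repeated squaring mod 26723: 1991^1 ≡ 1991, 1991^2 ≡ 9077, 1991^4 ≡ 4920, 1991^8 ≡ 22085, 1991^16 ≡ 25752, 1991^32 ≡ 7536, 1991^64 ≡ 4921, 1991^128 ≡ 5203, 1991^256 ≡ 810, 1991^512 ≡ 14748, 1991^1024 ≡ 5007, 1991^2048 ≡ 3875, 1991^4096 ≡ 24022, 1991^8192 ≡ 22.
13361 = 8192 + 4096 + 1024 + 32 + 16 + 1, so 1991^13361 ≡ 22·24022·5007·7536·25752·1991 ≡ 26722 (mod 26723).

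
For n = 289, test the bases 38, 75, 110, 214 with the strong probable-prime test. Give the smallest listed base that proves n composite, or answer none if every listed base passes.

n − 1 = 288 = 2^5 · 9, so s = 5 and d = 9.
Base 38: x_0 = 38^9 mod 289 = 38. x_0 is neither 1 nor 288, so continue squaring. x_1 = 38^2 mod 289 = 288. x_1 ≡ −1, so 38 is not a witness.
Base 75: x_0 = 75^9 mod 289 = 214. x_0 is neither 1 nor 288, so continue squaring. x_1 = 214^2 mod 289 = 134. x_2 = 134^2 mod 289 = 38. x_3 = 38^2 mod 289 = 288. x_3 ≡ −1, so 75 is not a witness.
Base 110: x_0 = 110^9 mod 289 = 110. x_0 is neither 1 nor 288, so continue squaring. x_1 = 110^2 mod 289 = 251. x_2 = 251^2 mod 289 = 288. x_2 ≡ −1, so 110 is not a witness.
Base 214: x_0 = 214^9 mod 289 = 75. x_0 is neither 1 nor 288, so continue squaring. x_1 = 75^2 mod 289 = 134. x_2 = 134^2 mod 289 = 38. x_3 = 38^2 mod 289 = 288. x_3 ≡ −1, so 214 is not a witness.
No listed base is a witness for 289.

none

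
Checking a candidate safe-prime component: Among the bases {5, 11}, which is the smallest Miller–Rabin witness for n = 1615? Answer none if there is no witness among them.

5

n − 1 = 1614 = 2^1 · 807, so s = 1 and d = 807.
Base 5: x_0 = 5^807 mod 1615 = 520. x_0 ∉ {1, 1614} and s = 1, so 5 is a Miller–Rabin witness and 1615 is composite.
Base 11: x_0 = 11^807 mod 1615 = 666. x_0 ∉ {1, 1614} and s = 1, so 11 is a Miller–Rabin witness and 1615 is composite.
The smallest witness among the given bases is 5.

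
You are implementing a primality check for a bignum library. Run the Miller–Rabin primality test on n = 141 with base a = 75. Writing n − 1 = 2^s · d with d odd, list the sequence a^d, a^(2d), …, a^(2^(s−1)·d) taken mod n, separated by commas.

n − 1 = 140 = 2^2 · 35, so s = 2 and d = 35.
x_0 = 75^35 mod 141 = 81.
x_1 = 81^2 mod 141 = 75.

81, 75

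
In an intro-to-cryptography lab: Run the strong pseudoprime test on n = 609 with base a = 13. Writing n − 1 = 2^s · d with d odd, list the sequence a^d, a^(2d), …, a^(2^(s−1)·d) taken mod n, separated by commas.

n − 1 = 608 = 2^5 · 19, so s = 5 and d = 19.
x_0 = 13^19 mod 609 = 412.
x_1 = 412^2 mod 609 = 442.
x_2 = 442^2 mod 609 = 484.
x_3 = 484^2 mod 609 = 400.
x_4 = 400^2 mod 609 = 442.

412, 442, 484, 400, 442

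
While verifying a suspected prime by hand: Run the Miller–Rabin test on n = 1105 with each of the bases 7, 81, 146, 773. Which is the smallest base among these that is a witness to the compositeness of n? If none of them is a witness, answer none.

7

n − 1 = 1104 = 2^4 · 69, so s = 4 and d = 69.
Base 7: x_0 = 7^69 mod 1105 = 827. x_0 is neither 1 nor 1104, so continue squaring. x_1 = 827^2 mod 1105 = 1039. x_2 = 1039^2 mod 1105 = 1041. x_3 = 1041^2 mod 1105 = 781. Reached i = s−1 = 3 without hitting −1: 7 is a Miller–Rabin witness and 1105 is composite.
Base 81: x_0 = 81^69 mod 1105 = 846. x_0 is neither 1 nor 1104, so continue squaring. x_1 = 846^2 mod 1105 = 781. x_2 = 781^2 mod 1105 = 1. x_2 = 1 but x_1 ≠ ±1, a nontrivial square root of 1 — 81 is a witness and 1105 is composite.
Base 146: x_0 = 146^69 mod 1105 = 261. x_0 is neither 1 nor 1104, so continue squaring. x_1 = 261^2 mod 1105 = 716. x_2 = 716^2 mod 1105 = 1041. x_3 = 1041^2 mod 1105 = 781. Reached i = s−1 = 3 without hitting −1: 146 is a Miller–Rabin witness and 1105 is composite.
Base 773: x_0 = 773^69 mod 1105 = 213. x_0 is neither 1 nor 1104, so continue squaring. x_1 = 213^2 mod 1105 = 64. x_2 = 64^2 mod 1105 = 781. x_3 = 781^2 mod 1105 = 1. x_3 = 1 but x_2 ≠ ±1, a nontrivial square root of 1 — 773 is a witness and 1105 is composite.
The smallest witness among the given bases is 7.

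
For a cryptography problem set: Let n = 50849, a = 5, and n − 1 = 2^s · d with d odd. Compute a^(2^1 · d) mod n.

18185

n − 1 = 50848 = 2^5 · 1589, so s = 5 and d = 1589.
x_0 = 5^1589 mod 50849 = 8953.
x_1 = 8953^2 mod 50849 = 18185.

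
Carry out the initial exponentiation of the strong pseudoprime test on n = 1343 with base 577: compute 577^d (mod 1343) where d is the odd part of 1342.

n − 1 = 1342 = 2^1 · 671, so s = 1 and d = 671.
577^671 mod 1343 = 135.

135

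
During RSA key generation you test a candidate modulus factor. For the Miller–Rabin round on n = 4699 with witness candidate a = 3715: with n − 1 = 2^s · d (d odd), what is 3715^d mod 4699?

3620

n − 1 = 4698 = 2^1 · 2349, so s = 1 and d = 2349.
Repeated squaring mod 4699: 3715^1 ≡ 3715, 3715^2 ≡ 262, 3715^4 ≡ 2858, 3715^8 ≡ 1302, 3715^16 ≡ 3564, 3715^32 ≡ 699, 3715^64 ≡ 4604, 3715^128 ≡ 4326, 3715^256 ≡ 2858, 3715^512 ≡ 1302, 3715^1024 ≡ 3564, 3715^2048 ≡ 699.
2349 = 2048 + 256 + 32 + 8 + 4 + 1, so 3715^2349 ≡ 699·2858·699·1302·2858·3715 ≡ 3620 (mod 4699).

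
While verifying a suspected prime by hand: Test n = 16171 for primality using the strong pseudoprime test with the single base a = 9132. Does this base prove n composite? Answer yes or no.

n − 1 = 16170 = 2^1 · 8085, so s = 1 and d = 8085.
Repeated squaring mod 16171: 9132^1 ≡ 9132, 9132^2 ≡ 15748, 9132^4 ≡ 1048, 9132^8 ≡ 14847, 9132^16 ≡ 6508, 9132^32 ≡ 2215, 9132^64 ≡ 6412, 9132^128 ≡ 7062, 9132^256 ≡ 480, 9132^512 ≡ 4006, 9132^1024 ≡ 6404, 9132^2048 ≡ 1560, 9132^4096 ≡ 7950.
8085 = 4096 + 2048 + 1024 + 512 + 256 + 128 + 16 + 4 + 1, so 9132^8085 ≡ 7950·1560·6404·4006·480·7062·6508·1048·9132 ≡ 236 (mod 16171).
x_0 = 9132^8085 mod 16171 = 236.
x_0 ∉ {1, 16170} and s = 1, so 9132 is a Miller–Rabin witness and 16171 is composite.

yes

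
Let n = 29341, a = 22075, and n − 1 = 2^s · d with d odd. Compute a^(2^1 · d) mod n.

22569

n − 1 = 29340 = 2^2 · 7335, so s = 2 and d = 7335.
x_0 = 22075^7335 mod 29341 = 16459.
x_1 = 16459^2 mod 29341 = 22569.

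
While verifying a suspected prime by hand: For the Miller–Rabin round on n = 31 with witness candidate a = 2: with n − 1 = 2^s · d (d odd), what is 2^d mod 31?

1

n − 1 = 30 = 2^1 · 15, so s = 1 and d = 15.
2^15 mod 31 = 1.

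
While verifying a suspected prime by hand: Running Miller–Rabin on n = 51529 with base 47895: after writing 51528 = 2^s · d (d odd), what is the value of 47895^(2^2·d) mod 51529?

47671

n − 1 = 51528 = 2^3 · 6441, so s = 3 and d = 6441.
x_0 = 47895^6441 mod 51529 = 37683.
x_1 = 37683^2 mod 51529 = 23836.
x_2 = 23836^2 mod 51529 = 47671.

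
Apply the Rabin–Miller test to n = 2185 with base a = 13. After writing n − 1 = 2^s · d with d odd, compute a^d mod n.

n − 1 = 2184 = 2^3 · 273, so s = 3 and d = 273.
By repeated squaring, 13^273 ≡ 1038 (mod 2185).

1038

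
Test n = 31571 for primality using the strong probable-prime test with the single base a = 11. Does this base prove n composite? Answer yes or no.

yes

n − 1 = 31570 = 2^1 · 15785, so s = 1 and d = 15785.
x_0 = 11^15785 mod 31571 = 4755.
x_0 ∉ {1, 31570} and s = 1, so 11 is a Miller–Rabin witness and 31571 is composite.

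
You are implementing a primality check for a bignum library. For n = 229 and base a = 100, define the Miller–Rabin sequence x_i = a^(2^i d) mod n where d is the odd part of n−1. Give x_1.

n − 1 = 228 = 2^2 · 57, so s = 2 and d = 57.
x_0 = 100^57 mod 229 = 228.
x_1 = 228^2 mod 229 = 1.

1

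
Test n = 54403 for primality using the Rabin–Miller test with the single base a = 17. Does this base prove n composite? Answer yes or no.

no

n − 1 = 54402 = 2^1 · 27201, so s = 1 and d = 27201.
Repeated squaring mod 54403: 17^1 ≡ 17, 17^2 ≡ 289, 17^4 ≡ 29118, 17^8 ≡ 41572, 17^16 ≡ 11083, 17^32 ≡ 45318, 17^64 ≡ 7874, 17^128 ≡ 34859, 17^256 ≡ 4473, 17^512 ≡ 41828, 17^1024 ≡ 35507, 17^2048 ≡ 11927, 17^4096 ≡ 43887, 17^8192 ≡ 39360, 17^16384 ≡ 29772.
27201 = 16384 + 8192 + 2048 + 512 + 64 + 1, so 17^27201 ≡ 29772·39360·11927·41828·7874·17 ≡ 54402 (mod 54403).
x_0 = 17^27201 mod 54403 = 54402.
x_0 = 54402 ≡ −1, so 17 is not a witness.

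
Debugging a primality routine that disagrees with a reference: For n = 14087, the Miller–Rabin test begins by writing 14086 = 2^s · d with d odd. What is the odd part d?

7043

Halving: 14086 → 7043; 7043 is odd.
So 14086 = 2^1 · 7043.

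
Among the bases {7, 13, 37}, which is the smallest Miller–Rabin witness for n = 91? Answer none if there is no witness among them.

n − 1 = 90 = 2^1 · 45, so s = 1 and d = 45.
Base 7: x_0 = 7^45 mod 91 = 21. x_0 ∉ {1, 90} and s = 1, so 7 is a Miller–Rabin witness and 91 is composite.
Base 13: x_0 = 13^45 mod 91 = 13. x_0 ∉ {1, 90} and s = 1, so 13 is a Miller–Rabin witness and 91 is composite.
Base 37: x_0 = 37^45 mod 91 = 8. x_0 ∉ {1, 90} and s = 1, so 37 is a Miller–Rabin witness and 91 is composite.
The smallest witness among the given bases is 7.

7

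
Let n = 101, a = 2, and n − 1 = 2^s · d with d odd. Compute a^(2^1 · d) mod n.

100

n − 1 = 100 = 2^2 · 25, so s = 2 and d = 25.
x_0 = 2^25 mod 101 = 10.
x_1 = 10^2 mod 101 = 100.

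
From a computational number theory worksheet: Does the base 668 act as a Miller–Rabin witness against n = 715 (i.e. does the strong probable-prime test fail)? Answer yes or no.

yes

n − 1 = 714 = 2^1 · 357, so s = 1 and d = 357.
x_0 = 668^357 mod 715 = 343.
x_0 ∉ {1, 714} and s = 1, so 668 is a Miller–Rabin witness and 715 is composite.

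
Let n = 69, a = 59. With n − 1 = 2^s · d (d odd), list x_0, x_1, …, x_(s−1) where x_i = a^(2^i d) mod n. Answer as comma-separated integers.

29, 13

n − 1 = 68 = 2^2 · 17, so s = 2 and d = 17.
x_0 = 59^17 mod 69 = 29.
x_1 = 29^2 mod 69 = 13.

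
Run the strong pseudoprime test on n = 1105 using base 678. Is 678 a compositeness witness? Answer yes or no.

yes

n − 1 = 1104 = 2^4 · 69, so s = 4 and d = 69.
x_0 = 678^69 mod 1105 = 733.
x_0 is neither 1 nor 1104, so continue squaring.
x_1 = 733^2 mod 1105 = 259.
x_2 = 259^2 mod 1105 = 781.
x_3 = 781^2 mod 1105 = 1.
x_3 = 1 but x_2 ≠ ±1, a nontrivial square root of 1 — 678 is a witness and 1105 is composite.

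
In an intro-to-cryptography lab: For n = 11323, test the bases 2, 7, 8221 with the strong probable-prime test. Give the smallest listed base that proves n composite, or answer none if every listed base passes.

n − 1 = 11322 = 2^1 · 5661, so s = 1 and d = 5661.
Base 2: x_0 = 2^5661 mod 11323 = 8871. x_0 ∉ {1, 11322} and s = 1, so 2 is a Miller–Rabin witness and 11323 is composite.
Base 7: x_0 = 7^5661 mod 11323 = 7665. x_0 ∉ {1, 11322} and s = 1, so 7 is a Miller–Rabin witness and 11323 is composite.
Base 8221: x_0 = 8221^5661 mod 11323 = 10275. x_0 ∉ {1, 11322} and s = 1, so 8221 is a Miller–Rabin witness and 11323 is composite.
The smallest witness among the given bases is 2.

2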